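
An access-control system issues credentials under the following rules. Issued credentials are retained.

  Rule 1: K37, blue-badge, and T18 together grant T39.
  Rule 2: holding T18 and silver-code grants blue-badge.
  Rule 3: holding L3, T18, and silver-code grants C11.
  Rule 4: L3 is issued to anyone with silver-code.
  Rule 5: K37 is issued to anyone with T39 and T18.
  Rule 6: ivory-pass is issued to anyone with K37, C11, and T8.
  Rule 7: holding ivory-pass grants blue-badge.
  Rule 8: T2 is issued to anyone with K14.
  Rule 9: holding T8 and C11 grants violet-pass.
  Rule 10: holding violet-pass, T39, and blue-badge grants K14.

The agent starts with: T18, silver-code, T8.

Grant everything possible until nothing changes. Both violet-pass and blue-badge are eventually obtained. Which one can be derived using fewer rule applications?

blue-badge: Holding T18 and silver-code grants blue-badge (Rule 2). [1 rule application]
violet-pass: Holding silver-code grants L3 (Rule 4). Holding L3, T18, and silver-code grants C11 (Rule 3). Holding T8 and C11 grants violet-pass (Rule 9). [3 rule applications]
blue-badge needs fewer.

blue-badge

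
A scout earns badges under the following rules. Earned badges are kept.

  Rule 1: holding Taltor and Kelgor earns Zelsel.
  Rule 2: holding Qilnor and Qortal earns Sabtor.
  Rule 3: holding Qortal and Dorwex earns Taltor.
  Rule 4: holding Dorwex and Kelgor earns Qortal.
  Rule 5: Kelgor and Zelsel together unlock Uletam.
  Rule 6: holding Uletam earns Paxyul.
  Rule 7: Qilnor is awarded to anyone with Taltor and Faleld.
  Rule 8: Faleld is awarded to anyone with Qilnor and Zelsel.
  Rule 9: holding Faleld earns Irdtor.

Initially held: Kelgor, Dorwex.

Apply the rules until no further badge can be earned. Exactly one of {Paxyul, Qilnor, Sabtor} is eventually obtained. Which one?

With Dorwex and Kelgor, Qortal is earned (Rule 4).
With Qortal and Dorwex, Taltor is earned (Rule 3).
With Taltor and Kelgor, Zelsel is earned (Rule 1).
With Kelgor and Zelsel, Uletam is earned (Rule 5).
With Uletam, Paxyul is earned (Rule 6).
Sabtor would need Qilnor and Qortal (Rule 2), but Qilnor is never earned. Qilnor would need Taltor and Faleld (Rule 7), but Faleld is never earned.

Paxyul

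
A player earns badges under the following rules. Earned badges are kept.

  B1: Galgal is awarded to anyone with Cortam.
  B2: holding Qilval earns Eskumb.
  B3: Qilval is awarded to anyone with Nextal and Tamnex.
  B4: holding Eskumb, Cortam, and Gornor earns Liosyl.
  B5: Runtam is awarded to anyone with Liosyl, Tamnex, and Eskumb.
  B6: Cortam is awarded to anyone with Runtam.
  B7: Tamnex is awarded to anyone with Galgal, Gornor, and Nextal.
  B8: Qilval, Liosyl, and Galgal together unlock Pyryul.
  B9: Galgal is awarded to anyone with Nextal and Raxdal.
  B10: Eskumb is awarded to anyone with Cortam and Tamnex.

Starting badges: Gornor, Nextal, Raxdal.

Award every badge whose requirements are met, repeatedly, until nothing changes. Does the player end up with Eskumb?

Yes

With Nextal and Raxdal, Galgal is earned (B9).
With Galgal, Gornor, and Nextal, Tamnex is earned (B7).
With Nextal and Tamnex, Qilval is earned (B3).
With Qilval, Eskumb is earned (B2).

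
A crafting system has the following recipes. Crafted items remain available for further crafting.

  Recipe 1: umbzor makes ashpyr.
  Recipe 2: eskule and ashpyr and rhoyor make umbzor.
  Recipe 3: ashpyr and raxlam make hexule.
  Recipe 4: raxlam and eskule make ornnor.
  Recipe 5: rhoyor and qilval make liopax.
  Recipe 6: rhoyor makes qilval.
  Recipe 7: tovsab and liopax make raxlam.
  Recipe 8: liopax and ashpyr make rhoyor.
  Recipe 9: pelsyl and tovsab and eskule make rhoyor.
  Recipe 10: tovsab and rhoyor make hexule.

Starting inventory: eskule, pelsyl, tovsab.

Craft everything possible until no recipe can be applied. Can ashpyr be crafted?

No

ashpyr would need umbzor (Recipe 1), but umbzor is never obtained.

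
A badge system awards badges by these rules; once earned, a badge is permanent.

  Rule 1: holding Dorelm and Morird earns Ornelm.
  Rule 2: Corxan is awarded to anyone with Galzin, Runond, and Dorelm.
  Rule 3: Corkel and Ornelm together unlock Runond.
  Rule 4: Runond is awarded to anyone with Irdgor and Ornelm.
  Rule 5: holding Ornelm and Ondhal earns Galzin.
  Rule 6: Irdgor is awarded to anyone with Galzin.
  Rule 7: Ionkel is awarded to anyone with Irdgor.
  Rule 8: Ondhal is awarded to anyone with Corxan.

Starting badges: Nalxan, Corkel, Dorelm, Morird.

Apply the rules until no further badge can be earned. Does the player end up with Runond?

With Dorelm and Morird, Ornelm is earned (Rule 1).
With Corkel and Ornelm, Runond is earned (Rule 3).

Yes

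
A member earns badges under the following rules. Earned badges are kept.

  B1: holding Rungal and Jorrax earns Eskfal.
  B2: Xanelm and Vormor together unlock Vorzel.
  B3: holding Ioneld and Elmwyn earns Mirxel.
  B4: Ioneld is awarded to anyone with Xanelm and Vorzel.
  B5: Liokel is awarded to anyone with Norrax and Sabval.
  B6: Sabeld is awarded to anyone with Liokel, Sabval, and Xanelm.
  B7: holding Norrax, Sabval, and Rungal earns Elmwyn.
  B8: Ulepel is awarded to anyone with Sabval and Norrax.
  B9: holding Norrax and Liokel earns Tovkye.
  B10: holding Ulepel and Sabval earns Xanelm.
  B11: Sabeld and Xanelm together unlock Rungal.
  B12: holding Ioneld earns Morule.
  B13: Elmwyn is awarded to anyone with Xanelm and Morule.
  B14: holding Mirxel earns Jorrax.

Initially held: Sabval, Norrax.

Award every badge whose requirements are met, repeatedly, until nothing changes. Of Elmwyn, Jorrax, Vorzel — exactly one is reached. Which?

With Norrax and Sabval, Liokel is earned (B5).
With Sabval and Norrax, Ulepel is earned (B8).
With Ulepel and Sabval, Xanelm is earned (B10).
With Liokel, Sabval, and Xanelm, Sabeld is earned (B6).
With Sabeld and Xanelm, Rungal is earned (B11).
With Norrax, Sabval, and Rungal, Elmwyn is earned (B7).
Jorrax would need Mirxel (B14), but Mirxel is never earned. Vorzel would need Xanelm and Vormor (B2), but Vormor is never earned.

Elmwyn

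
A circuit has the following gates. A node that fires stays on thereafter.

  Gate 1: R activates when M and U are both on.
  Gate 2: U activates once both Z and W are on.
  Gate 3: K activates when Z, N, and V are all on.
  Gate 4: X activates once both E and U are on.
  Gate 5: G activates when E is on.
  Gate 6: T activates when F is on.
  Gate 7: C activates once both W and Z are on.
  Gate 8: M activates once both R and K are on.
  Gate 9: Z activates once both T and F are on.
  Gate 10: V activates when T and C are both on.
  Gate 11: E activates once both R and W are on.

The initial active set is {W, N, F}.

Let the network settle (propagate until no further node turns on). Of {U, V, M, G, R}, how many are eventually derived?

2

Gate 6: F on → T on.
Gate 9: T and F on → Z on.
Gate 2: Z and W on → U on.
Gate 7: W and Z on → C on.
T and C are on, so V activates (Gate 10).
U: reached.
V: reached.
M would need R and K (Gate 8), but R never turns on.
G would need E (Gate 5), but E never turns on.
R would need M and U (Gate 1), but M never turns on.
Reached: U and V — 2 of the 5.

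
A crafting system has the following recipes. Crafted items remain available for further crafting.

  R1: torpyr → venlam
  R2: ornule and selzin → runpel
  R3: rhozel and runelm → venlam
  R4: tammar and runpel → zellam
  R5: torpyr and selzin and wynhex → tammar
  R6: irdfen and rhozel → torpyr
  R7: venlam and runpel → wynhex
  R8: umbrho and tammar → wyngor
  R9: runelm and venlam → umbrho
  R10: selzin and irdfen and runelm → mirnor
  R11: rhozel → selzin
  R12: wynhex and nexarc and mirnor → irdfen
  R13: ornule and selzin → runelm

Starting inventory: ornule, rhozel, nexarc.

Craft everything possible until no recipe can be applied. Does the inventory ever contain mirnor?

mirnor would need selzin, irdfen, and runelm (R10), but irdfen is never obtained.

No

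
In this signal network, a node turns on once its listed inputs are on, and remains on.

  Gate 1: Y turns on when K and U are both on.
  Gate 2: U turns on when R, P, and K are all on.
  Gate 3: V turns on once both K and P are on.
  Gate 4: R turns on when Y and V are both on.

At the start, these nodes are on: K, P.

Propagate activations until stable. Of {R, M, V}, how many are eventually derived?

1

K and P are on, so V turns on (Gate 3).
R would need Y and V (Gate 4), but Y never turns on.
No rule produces M, and it is not given.
V: reached.
Reached: V — 1 of the 3.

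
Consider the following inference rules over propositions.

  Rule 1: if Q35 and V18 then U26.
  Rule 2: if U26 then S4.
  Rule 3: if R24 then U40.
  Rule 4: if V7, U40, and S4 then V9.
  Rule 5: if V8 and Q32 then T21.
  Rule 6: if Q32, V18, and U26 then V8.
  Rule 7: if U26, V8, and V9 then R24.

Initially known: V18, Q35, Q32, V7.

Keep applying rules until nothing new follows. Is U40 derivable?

U40 would need R24 (Rule 3), but R24 is never established.

No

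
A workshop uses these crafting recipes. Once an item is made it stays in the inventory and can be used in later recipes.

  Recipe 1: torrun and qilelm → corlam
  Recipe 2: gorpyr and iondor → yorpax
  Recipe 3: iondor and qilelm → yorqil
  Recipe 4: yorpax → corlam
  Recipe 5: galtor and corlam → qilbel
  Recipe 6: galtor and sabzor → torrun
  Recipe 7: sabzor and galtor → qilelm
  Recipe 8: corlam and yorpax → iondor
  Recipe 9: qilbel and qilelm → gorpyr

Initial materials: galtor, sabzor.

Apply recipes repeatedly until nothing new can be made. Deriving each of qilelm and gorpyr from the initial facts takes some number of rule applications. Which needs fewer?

qilelm

qilelm: sabzor and galtor → qilelm (Recipe 7). [1 rule application]
gorpyr: galtor and sabzor → torrun (Recipe 6). Using Recipe 7, sabzor and galtor make qilelm. torrun and qilelm → corlam (Recipe 1). galtor and corlam → qilbel (Recipe 5). qilbel and qilelm → gorpyr (Recipe 9). [5 rule applications]
qilelm needs fewer.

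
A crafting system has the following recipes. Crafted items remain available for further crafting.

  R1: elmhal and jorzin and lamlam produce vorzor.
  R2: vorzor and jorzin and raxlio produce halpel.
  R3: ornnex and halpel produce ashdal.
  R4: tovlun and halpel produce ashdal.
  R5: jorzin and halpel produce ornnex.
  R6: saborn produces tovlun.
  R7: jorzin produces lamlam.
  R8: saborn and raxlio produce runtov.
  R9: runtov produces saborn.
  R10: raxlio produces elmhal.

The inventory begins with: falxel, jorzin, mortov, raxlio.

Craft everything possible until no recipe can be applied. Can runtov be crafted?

runtov would need saborn and raxlio (R8), but saborn is never obtained.

No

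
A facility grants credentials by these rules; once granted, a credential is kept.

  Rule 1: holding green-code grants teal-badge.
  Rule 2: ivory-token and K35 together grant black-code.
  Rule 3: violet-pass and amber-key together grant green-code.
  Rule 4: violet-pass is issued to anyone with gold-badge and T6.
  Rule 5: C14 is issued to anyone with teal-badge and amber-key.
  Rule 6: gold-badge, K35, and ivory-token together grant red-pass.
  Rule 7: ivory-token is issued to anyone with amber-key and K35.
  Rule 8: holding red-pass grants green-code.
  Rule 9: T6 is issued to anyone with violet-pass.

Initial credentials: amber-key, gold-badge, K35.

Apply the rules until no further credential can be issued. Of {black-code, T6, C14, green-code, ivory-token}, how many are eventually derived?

Holding amber-key and K35 grants ivory-token (Rule 7).
Holding ivory-token and K35 grants black-code (Rule 2).
Holding gold-badge, K35, and ivory-token grants red-pass (Rule 6).
Holding red-pass grants green-code (Rule 8).
Holding green-code grants teal-badge (Rule 1).
Holding teal-badge and amber-key grants C14 (Rule 5).
black-code: reached.
T6 would need violet-pass (Rule 9), but violet-pass is never granted.
C14: reached.
green-code: reached.
ivory-token: reached.
Reached: black-code, C14, green-code, and ivory-token — 4 of the 5.

4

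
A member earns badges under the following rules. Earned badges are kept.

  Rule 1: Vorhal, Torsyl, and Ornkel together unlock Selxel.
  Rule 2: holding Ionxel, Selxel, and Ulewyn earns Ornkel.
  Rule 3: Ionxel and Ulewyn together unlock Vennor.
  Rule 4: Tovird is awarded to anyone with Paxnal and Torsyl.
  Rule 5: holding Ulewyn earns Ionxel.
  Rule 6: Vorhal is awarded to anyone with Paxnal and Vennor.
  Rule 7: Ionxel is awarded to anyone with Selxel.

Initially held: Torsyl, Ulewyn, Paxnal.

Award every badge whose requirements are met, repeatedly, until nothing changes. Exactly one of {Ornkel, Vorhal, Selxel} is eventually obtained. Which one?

Vorhal

With Ulewyn, Ionxel is earned (Rule 5).
With Ionxel and Ulewyn, Vennor is earned (Rule 3).
With Paxnal and Vennor, Vorhal is earned (Rule 6).
Selxel would need Vorhal, Torsyl, and Ornkel (Rule 1), but Ornkel is never earned. Ornkel would need Ionxel, Selxel, and Ulewyn (Rule 2), but Selxel is never earned.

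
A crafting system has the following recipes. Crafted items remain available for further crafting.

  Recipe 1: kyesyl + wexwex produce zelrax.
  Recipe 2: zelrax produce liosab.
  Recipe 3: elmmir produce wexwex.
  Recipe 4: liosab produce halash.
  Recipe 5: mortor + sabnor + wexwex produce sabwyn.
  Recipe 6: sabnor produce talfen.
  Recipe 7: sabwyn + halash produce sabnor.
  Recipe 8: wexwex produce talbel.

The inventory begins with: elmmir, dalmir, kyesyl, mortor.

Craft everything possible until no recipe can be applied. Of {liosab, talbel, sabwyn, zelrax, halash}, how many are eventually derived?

4

elmmir → wexwex (Recipe 3).
Using Recipe 1, kyesyl and wexwex make zelrax.
wexwex → talbel (Recipe 8).
zelrax → liosab (Recipe 2).
liosab → halash (Recipe 4).
liosab: reached.
talbel: reached.
sabwyn would need mortor, sabnor, and wexwex (Recipe 5), but sabnor is never obtained.
zelrax: reached.
halash: reached.
Reached: liosab, talbel, zelrax, and halash — 4 of the 5.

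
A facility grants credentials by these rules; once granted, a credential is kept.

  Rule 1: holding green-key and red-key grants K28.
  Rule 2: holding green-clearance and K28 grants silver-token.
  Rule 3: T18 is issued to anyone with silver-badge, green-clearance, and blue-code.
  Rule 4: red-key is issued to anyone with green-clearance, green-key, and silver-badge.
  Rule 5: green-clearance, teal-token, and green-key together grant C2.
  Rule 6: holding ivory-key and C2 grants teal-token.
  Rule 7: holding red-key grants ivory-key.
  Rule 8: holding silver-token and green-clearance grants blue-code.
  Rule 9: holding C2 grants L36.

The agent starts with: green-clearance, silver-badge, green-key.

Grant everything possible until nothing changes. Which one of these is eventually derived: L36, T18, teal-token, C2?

T18

Holding green-clearance, green-key, and silver-badge grants red-key (Rule 4).
Holding green-key and red-key grants K28 (Rule 1).
Holding green-clearance and K28 grants silver-token (Rule 2).
Holding silver-token and green-clearance grants blue-code (Rule 8).
Holding silver-badge, green-clearance, and blue-code grants T18 (Rule 3).
C2 would need green-clearance, teal-token, and green-key (Rule 5), but teal-token is never granted. teal-token would need ivory-key and C2 (Rule 6), but C2 is never granted. L36 would need C2 (Rule 9), but C2 is never granted.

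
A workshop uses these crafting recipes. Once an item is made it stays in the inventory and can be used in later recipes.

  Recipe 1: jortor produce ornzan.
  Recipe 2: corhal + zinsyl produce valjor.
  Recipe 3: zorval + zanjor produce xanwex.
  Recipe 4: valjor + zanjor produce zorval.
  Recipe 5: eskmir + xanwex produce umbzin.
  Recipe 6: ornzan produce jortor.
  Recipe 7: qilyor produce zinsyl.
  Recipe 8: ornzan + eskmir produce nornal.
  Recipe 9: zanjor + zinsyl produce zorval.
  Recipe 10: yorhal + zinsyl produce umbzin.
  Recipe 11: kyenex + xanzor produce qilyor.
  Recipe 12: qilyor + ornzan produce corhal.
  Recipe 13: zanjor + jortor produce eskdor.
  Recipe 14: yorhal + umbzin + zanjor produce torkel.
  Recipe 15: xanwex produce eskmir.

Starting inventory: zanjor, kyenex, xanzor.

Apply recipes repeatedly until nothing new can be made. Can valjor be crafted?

No

valjor would need corhal and zinsyl (Recipe 2), but corhal is never obtained.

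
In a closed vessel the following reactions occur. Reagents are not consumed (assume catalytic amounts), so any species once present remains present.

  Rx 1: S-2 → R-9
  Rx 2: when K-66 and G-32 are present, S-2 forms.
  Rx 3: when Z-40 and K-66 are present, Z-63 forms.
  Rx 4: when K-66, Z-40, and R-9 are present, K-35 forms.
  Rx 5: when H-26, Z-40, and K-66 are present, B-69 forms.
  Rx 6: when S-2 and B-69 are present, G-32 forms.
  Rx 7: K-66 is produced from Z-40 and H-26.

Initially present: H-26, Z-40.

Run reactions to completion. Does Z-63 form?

Z-40 and H-26 present → K-66 forms (Rx 7).
Z-40 and K-66 present → Z-63 forms (Rx 3).

Yes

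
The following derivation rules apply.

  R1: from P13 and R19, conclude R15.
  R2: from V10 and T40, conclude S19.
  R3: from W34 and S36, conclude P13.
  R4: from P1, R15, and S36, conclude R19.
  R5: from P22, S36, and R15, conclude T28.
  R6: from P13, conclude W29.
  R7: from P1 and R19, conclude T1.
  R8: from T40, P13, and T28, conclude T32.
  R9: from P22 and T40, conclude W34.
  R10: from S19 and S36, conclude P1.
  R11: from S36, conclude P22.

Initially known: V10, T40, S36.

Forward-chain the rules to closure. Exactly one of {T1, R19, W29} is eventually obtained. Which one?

S36 holds, so P22 follows (R11).
From P22 and T40, R9 gives W34.
From W34 and S36, R3 gives P13.
From P13, R6 gives W29.
T1 would need P1 and R19 (R7), but R19 is never established. R19 would need P1, R15, and S36 (R4), but R15 is never established.

W29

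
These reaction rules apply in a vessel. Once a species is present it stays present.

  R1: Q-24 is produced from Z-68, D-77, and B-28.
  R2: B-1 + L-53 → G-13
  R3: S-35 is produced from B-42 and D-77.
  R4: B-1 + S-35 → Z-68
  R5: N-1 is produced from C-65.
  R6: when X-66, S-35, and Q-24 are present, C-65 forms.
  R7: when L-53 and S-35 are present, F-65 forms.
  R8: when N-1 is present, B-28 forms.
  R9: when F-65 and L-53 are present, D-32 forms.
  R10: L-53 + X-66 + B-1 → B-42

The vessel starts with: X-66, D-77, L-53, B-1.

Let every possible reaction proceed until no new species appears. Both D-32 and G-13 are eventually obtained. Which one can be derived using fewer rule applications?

G-13: B-1 and L-53 present → G-13 forms (R2). [1 rule application]
D-32: L-53, X-66, and B-1 present → B-42 forms (R10). B-42 and D-77 present → S-35 forms (R3). L-53 and S-35 present → F-65 forms (R7). F-65 and L-53 present → D-32 forms (R9). [4 rule applications]
G-13 needs fewer.

G-13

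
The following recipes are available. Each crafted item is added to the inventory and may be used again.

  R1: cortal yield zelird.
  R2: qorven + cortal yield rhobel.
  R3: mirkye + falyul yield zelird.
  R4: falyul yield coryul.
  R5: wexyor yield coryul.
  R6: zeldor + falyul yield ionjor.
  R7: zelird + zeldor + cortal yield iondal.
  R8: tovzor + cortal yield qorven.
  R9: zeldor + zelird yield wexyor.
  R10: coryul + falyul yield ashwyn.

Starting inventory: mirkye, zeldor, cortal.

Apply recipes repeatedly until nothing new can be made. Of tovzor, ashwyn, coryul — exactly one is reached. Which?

coryul

Using R1, cortal makes zelird.
Using R9, zeldor and zelird make wexyor.
wexyor → coryul (R5).
ashwyn would need coryul and falyul (R10), but falyul is never obtained. No rule produces tovzor, and it is not given.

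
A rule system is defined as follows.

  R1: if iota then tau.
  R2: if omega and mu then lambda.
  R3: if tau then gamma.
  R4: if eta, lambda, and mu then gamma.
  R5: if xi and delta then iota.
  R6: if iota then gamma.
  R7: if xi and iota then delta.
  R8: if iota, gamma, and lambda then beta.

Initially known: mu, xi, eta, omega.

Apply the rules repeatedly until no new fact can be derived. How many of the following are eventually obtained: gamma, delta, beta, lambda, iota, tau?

2

From omega and mu, R2 gives lambda.
eta, lambda, and mu hold, so gamma follows (R4).
gamma: reached.
delta would need xi and iota (R7), but iota is never established.
beta would need iota, gamma, and lambda (R8), but iota is never established.
lambda: reached.
iota would need xi and delta (R5), but delta is never established.
tau would need iota (R1), but iota is never established.
Reached: gamma and lambda — 2 of the 6.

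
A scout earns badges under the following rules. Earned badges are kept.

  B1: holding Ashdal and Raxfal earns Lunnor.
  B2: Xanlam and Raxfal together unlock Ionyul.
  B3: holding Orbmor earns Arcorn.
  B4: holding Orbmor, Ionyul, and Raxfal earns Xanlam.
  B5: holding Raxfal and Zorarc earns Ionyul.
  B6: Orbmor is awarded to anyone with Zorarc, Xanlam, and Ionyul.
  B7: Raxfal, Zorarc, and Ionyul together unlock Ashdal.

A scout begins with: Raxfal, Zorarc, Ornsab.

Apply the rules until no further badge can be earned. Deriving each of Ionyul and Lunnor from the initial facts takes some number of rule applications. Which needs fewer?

Ionyul

Ionyul: With Raxfal and Zorarc, Ionyul is earned (B5). [1 rule application]
Lunnor: With Raxfal and Zorarc, Ionyul is earned (B5). With Raxfal, Zorarc, and Ionyul, Ashdal is earned (B7). With Ashdal and Raxfal, Lunnor is earned (B1). [3 rule applications]
Ionyul needs fewer.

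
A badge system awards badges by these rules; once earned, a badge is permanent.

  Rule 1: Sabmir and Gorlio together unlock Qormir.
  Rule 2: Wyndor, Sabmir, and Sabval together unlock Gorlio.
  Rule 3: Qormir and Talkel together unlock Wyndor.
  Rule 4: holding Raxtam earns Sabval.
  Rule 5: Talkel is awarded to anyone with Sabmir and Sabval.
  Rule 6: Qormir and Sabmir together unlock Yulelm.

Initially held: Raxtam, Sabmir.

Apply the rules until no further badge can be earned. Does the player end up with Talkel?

With Raxtam, Sabval is earned (Rule 4).
With Sabmir and Sabval, Talkel is earned (Rule 5).

Yes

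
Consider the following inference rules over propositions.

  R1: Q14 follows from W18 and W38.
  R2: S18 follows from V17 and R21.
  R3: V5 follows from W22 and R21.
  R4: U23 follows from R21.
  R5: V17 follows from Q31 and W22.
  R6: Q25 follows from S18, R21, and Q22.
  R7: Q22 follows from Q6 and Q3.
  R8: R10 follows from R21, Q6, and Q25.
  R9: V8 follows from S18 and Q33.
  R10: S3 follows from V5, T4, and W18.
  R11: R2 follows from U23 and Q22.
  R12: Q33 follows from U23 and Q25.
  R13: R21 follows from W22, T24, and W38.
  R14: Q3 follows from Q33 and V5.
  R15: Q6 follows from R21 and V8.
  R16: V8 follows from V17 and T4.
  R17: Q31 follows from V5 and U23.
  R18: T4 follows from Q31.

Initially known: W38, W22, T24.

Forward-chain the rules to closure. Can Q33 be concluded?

No

Q33 would need U23 and Q25 (R12), but Q25 is never established.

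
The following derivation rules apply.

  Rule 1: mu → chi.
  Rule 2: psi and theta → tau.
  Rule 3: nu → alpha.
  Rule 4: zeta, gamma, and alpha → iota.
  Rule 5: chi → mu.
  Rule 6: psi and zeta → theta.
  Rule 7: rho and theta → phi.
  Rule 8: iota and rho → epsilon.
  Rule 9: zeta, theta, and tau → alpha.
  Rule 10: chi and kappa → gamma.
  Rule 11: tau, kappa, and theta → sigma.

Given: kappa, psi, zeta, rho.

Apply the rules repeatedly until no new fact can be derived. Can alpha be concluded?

psi and zeta hold, so theta follows (Rule 6).
From psi and theta, Rule 2 gives tau.
zeta, theta, and tau hold, so alpha follows (Rule 9).

Yes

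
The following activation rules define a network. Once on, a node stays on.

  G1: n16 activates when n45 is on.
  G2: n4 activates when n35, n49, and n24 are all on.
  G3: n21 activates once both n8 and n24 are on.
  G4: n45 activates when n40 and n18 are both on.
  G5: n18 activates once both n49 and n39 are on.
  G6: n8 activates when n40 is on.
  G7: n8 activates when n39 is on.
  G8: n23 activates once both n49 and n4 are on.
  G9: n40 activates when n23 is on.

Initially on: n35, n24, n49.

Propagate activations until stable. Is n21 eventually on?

n35, n49, and n24 are on, so n4 activates (G2).
G8: n49 and n4 on → n23 on.
G9: n23 on → n40 on.
G6: n40 on → n8 on.
n8 and n24 are on, so n21 activates (G3).

Yes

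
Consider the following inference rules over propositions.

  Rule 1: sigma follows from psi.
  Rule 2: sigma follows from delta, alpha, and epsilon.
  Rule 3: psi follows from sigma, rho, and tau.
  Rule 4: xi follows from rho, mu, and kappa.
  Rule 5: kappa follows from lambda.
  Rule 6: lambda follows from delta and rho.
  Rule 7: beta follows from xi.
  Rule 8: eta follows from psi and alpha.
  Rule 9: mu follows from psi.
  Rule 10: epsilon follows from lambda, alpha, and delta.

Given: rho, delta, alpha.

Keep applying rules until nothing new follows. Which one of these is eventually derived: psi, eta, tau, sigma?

sigma

From delta and rho, Rule 6 gives lambda.
lambda, alpha, and delta hold, so epsilon follows (Rule 10).
From delta, alpha, and epsilon, Rule 2 gives sigma.
eta would need psi and alpha (Rule 8), but psi is never established. No rule produces tau, and it is not given. psi would need sigma, rho, and tau (Rule 3), but tau is never established.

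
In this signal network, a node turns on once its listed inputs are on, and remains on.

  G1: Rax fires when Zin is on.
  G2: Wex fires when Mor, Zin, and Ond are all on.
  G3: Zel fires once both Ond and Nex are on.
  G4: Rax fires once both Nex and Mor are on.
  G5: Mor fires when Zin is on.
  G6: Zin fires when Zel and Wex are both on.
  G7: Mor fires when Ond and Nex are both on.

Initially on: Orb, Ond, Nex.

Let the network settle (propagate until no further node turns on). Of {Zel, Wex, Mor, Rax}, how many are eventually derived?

Ond and Nex are on, so Zel fires (G3).
Ond and Nex are on, so Mor fires (G7).
G4: Nex and Mor on → Rax on.
Zel: reached.
Wex would need Mor, Zin, and Ond (G2), but Zin never turns on.
Mor: reached.
Rax: reached.
Reached: Zel, Mor, and Rax — 3 of the 4.

3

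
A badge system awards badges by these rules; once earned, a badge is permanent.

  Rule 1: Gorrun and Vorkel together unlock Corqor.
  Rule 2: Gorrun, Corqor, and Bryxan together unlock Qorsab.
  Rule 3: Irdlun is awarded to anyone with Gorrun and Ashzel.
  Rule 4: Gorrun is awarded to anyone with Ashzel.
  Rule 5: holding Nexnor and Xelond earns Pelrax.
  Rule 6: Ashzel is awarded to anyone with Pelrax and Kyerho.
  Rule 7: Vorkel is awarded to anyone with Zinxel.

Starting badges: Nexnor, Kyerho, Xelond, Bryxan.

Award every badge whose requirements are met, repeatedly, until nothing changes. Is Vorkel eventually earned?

No

Vorkel would need Zinxel (Rule 7), but Zinxel is never earned.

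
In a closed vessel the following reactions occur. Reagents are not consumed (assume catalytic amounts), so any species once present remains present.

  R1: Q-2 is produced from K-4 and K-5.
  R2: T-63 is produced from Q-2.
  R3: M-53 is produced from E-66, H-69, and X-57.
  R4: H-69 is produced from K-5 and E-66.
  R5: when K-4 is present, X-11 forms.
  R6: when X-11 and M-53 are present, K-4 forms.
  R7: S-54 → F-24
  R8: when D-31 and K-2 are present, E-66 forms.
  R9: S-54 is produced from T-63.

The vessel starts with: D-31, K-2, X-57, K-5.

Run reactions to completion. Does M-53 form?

Yes

D-31 and K-2 present → E-66 forms (R8).
K-5 and E-66 present → H-69 forms (R4).
E-66, H-69, and X-57 present → M-53 forms (R3).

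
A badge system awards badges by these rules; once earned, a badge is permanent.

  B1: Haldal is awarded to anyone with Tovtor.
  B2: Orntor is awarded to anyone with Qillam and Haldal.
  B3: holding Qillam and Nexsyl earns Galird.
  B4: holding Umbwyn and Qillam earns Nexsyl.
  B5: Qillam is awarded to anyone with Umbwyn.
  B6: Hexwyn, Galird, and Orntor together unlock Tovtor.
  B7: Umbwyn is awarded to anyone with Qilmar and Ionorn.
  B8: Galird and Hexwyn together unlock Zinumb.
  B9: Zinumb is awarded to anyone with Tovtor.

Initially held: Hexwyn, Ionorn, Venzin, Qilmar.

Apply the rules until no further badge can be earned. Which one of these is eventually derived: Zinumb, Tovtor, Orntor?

With Qilmar and Ionorn, Umbwyn is earned (B7).
With Umbwyn, Qillam is earned (B5).
With Umbwyn and Qillam, Nexsyl is earned (B4).
With Qillam and Nexsyl, Galird is earned (B3).
With Galird and Hexwyn, Zinumb is earned (B8).
Orntor would need Qillam and Haldal (B2), but Haldal is never earned. Tovtor would need Hexwyn, Galird, and Orntor (B6), but Orntor is never earned.

Zinumb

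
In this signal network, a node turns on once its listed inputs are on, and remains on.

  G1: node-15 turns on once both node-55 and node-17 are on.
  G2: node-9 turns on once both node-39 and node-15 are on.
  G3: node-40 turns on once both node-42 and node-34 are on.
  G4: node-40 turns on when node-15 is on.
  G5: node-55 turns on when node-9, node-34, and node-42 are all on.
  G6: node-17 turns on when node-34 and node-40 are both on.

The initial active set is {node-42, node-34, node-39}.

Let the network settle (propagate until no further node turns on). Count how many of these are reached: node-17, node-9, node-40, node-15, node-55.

G3: node-42 and node-34 on → node-40 on.
node-34 and node-40 are on, so node-17 turns on (G6).
node-17: reached.
node-9 would need node-39 and node-15 (G2), but node-15 never turns on.
node-40: reached.
node-15 would need node-55 and node-17 (G1), but node-55 never turns on.
node-55 would need node-9, node-34, and node-42 (G5), but node-9 never turns on.
Reached: node-17 and node-40 — 2 of the 5.

2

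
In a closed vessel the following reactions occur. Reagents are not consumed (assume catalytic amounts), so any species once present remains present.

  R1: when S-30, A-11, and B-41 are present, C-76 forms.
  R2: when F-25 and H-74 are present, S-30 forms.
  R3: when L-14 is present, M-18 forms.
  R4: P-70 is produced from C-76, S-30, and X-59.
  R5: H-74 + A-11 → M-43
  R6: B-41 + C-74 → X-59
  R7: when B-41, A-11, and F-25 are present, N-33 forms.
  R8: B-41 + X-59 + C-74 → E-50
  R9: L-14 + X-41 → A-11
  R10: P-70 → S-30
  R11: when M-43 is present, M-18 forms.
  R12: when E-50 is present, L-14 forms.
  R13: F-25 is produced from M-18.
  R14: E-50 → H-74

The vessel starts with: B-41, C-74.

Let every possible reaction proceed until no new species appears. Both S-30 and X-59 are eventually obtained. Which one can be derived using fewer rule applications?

X-59: B-41 and C-74 present → X-59 forms (R6). [1 rule application]
S-30: B-41 and C-74 present → X-59 forms (R6). B-41, X-59, and C-74 present → E-50 forms (R8). E-50 present → H-74 forms (R14). E-50 present → L-14 forms (R12). L-14 present → M-18 forms (R3). M-18 present → F-25 forms (R13). F-25 and H-74 present → S-30 forms (R2). [7 rule applications]
X-59 needs fewer.

X-59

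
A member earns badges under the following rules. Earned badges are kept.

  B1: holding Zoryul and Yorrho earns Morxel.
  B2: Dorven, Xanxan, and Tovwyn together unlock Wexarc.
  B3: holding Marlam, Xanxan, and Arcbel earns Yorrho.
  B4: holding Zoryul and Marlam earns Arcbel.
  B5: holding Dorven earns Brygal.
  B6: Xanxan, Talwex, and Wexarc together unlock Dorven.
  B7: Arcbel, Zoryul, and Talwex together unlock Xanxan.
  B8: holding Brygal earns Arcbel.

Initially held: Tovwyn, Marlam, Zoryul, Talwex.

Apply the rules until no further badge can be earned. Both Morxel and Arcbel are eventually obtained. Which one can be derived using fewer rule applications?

Arcbel: With Zoryul and Marlam, Arcbel is earned (B4). [1 rule application]
Morxel: With Zoryul and Marlam, Arcbel is earned (B4). With Arcbel, Zoryul, and Talwex, Xanxan is earned (B7). With Marlam, Xanxan, and Arcbel, Yorrho is earned (B3). With Zoryul and Yorrho, Morxel is earned (B1). [4 rule applications]
Arcbel needs fewer.

Arcbel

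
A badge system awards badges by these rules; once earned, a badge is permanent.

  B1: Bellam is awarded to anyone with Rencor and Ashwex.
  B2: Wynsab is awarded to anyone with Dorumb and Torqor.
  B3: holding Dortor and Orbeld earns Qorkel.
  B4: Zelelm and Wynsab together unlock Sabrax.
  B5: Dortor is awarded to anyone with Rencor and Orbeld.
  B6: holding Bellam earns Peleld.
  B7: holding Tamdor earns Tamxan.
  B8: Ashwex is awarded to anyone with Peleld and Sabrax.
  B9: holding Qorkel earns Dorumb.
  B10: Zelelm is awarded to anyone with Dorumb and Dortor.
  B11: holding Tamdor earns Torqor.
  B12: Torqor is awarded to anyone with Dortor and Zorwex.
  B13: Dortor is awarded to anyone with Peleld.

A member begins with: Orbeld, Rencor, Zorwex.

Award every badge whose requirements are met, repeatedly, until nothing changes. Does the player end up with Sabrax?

With Rencor and Orbeld, Dortor is earned (B5).
With Dortor and Zorwex, Torqor is earned (B12).
With Dortor and Orbeld, Qorkel is earned (B3).
With Qorkel, Dorumb is earned (B9).
With Dorumb and Dortor, Zelelm is earned (B10).
With Dorumb and Torqor, Wynsab is earned (B2).
With Zelelm and Wynsab, Sabrax is earned (B4).

Yes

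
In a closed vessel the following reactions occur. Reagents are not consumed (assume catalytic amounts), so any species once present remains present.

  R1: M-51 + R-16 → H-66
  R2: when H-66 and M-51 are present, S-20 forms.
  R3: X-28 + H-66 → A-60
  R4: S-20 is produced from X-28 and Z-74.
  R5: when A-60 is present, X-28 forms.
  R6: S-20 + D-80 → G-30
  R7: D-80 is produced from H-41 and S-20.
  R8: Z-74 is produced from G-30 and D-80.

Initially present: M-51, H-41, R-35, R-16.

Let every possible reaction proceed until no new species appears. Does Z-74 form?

M-51 and R-16 present → H-66 forms (R1).
H-66 and M-51 present → S-20 forms (R2).
H-41 and S-20 present → D-80 forms (R7).
S-20 and D-80 present → G-30 forms (R6).
G-30 and D-80 present → Z-74 forms (R8).

Yes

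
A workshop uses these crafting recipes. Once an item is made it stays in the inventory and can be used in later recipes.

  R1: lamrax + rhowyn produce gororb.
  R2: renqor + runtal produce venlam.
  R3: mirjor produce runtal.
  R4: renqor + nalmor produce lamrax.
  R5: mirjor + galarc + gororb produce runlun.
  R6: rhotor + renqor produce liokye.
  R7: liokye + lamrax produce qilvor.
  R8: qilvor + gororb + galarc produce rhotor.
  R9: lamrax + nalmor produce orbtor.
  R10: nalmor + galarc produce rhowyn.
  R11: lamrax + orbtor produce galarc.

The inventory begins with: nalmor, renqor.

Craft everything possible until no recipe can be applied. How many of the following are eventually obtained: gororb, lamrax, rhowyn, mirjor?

renqor + nalmor → lamrax (R4).
Using R9, lamrax and nalmor make orbtor.
lamrax + orbtor → galarc (R11).
nalmor + galarc → rhowyn (R10).
Using R1, lamrax and rhowyn make gororb.
gororb: reached.
lamrax: reached.
rhowyn: reached.
No rule produces mirjor, and it is not given.
Reached: gororb, lamrax, and rhowyn — 3 of the 4.

3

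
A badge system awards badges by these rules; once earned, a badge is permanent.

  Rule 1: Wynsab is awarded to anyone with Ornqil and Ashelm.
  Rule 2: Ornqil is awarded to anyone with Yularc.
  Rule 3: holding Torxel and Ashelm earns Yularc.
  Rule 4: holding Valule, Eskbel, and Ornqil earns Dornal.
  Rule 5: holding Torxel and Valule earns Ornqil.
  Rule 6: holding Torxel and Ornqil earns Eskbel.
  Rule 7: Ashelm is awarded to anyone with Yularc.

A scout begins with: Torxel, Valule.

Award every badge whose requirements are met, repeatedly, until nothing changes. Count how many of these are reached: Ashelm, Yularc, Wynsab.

Ashelm would need Yularc (Rule 7), but Yularc is never earned.
Yularc would need Torxel and Ashelm (Rule 3), but Ashelm is never earned.
Wynsab would need Ornqil and Ashelm (Rule 1), but Ashelm is never earned.
None of the 3 are reached.

0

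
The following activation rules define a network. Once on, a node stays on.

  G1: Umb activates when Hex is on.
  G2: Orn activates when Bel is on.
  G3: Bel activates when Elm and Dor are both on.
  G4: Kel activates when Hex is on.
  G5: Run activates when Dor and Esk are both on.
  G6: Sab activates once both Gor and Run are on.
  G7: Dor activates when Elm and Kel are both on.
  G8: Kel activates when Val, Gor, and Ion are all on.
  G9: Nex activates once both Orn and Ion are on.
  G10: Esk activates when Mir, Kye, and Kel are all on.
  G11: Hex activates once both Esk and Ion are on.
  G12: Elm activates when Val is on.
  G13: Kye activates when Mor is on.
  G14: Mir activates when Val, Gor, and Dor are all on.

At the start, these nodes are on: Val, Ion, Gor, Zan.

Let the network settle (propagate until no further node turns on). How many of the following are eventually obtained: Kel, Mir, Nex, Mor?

Val is on, so Elm activates (G12).
G8: Val, Gor, and Ion on → Kel on.
G7: Elm and Kel on → Dor on.
Elm and Dor are on, so Bel activates (G3).
Val, Gor, and Dor are on, so Mir activates (G14).
Bel is on, so Orn activates (G2).
G9: Orn and Ion on → Nex on.
Kel: reached.
Mir: reached.
Nex: reached.
No rule produces Mor, and it is not given.
Reached: Kel, Mir, and Nex — 3 of the 4.

3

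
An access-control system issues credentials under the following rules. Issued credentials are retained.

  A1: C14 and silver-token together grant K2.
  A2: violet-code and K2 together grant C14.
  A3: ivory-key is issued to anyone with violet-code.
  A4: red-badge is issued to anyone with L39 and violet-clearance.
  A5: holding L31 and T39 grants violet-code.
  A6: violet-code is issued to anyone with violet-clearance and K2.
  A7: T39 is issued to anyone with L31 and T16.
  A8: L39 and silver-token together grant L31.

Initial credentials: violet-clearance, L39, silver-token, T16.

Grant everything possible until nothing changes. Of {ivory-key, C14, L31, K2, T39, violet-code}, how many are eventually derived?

4

Holding L39 and silver-token grants L31 (A8).
Holding L31 and T16 grants T39 (A7).
Holding L31 and T39 grants violet-code (A5).
Holding violet-code grants ivory-key (A3).
ivory-key: reached.
C14 would need violet-code and K2 (A2), but K2 is never granted.
L31: reached.
K2 would need C14 and silver-token (A1), but C14 is never granted.
T39: reached.
violet-code: reached.
Reached: ivory-key, L31, T39, and violet-code — 4 of the 6.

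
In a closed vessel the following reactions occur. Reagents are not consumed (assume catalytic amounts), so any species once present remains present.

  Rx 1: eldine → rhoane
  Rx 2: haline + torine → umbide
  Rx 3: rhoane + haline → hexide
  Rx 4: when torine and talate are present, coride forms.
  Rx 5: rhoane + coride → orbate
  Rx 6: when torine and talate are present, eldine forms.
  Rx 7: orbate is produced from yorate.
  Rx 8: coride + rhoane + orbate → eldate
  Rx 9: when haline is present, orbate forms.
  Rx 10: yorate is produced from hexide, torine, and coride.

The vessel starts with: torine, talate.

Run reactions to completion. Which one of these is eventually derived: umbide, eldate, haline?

eldate

torine and talate present → coride forms (Rx 4).
torine and talate present → eldine forms (Rx 6).
eldine present → rhoane forms (Rx 1).
rhoane and coride present → orbate forms (Rx 5).
coride, rhoane, and orbate present → eldate forms (Rx 8).
No rule produces haline, and it is not given. umbide would need haline and torine (Rx 2), but haline never forms.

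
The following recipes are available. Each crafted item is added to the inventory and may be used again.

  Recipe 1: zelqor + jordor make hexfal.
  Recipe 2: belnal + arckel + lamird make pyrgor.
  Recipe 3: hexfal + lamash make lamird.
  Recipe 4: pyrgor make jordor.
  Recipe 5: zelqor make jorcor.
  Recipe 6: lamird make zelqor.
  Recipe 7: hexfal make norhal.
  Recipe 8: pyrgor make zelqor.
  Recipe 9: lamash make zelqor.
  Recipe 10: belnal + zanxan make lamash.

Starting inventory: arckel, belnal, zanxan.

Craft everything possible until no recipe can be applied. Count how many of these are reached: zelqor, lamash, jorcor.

Using Recipe 10, belnal and zanxan make lamash.
Using Recipe 9, lamash makes zelqor.
zelqor → jorcor (Recipe 5).
zelqor: reached.
lamash: reached.
jorcor: reached.
All 3 are reached.

3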